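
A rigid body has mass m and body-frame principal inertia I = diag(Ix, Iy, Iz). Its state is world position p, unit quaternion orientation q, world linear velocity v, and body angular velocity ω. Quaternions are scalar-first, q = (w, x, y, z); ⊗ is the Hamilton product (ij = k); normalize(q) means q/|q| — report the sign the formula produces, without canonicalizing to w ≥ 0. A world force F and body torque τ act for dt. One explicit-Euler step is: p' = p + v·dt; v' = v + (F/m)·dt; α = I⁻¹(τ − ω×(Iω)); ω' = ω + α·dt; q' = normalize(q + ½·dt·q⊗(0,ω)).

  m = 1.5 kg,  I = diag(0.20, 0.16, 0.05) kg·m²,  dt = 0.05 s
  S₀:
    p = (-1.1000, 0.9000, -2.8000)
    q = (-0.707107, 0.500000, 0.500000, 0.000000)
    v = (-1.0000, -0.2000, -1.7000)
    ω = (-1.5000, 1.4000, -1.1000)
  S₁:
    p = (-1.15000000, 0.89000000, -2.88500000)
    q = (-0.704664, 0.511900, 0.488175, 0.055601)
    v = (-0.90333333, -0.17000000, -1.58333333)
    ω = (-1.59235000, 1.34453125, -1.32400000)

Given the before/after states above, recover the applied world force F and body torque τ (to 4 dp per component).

F = (2.9000, 0.9000, 3.5000)
τ = (-0.2000, 0.0700, -0.1400)

v₁ − v₀ = (0.09666667, 0.03000000, 0.11666667)
F = m·Δv/dt = (2.9000, 0.9000, 3.5000)
rate change Δω = (-0.09235000, -0.05546875, -0.22400000)
I·α + gyro = (-0.2000, 0.0700, -0.1400)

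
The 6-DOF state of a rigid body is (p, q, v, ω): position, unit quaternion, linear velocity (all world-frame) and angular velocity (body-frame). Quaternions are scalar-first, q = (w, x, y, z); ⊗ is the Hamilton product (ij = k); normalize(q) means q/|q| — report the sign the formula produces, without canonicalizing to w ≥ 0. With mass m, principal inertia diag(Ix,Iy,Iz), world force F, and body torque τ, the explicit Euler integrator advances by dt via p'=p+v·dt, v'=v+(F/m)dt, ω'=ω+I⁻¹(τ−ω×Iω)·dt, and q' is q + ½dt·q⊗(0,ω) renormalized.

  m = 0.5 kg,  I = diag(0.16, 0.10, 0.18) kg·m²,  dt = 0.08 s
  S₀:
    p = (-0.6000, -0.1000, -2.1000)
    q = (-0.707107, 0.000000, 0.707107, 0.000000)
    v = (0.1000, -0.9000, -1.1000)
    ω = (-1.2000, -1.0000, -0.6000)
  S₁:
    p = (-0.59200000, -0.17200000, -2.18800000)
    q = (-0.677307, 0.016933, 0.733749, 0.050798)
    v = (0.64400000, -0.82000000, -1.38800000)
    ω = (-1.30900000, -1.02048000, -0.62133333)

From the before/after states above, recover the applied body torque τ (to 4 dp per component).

Δω = ω₁−ω₀ = (-0.10900000, -0.02048000, -0.02133333)
ω₀×(Iω₀) = (0.0480, -0.0144, -0.0720)
τ = I·(Δω/dt) + ω₀×(Iω₀) = (-0.1700, -0.0400, -0.1200)

τ = (-0.1700, -0.0400, -0.1200)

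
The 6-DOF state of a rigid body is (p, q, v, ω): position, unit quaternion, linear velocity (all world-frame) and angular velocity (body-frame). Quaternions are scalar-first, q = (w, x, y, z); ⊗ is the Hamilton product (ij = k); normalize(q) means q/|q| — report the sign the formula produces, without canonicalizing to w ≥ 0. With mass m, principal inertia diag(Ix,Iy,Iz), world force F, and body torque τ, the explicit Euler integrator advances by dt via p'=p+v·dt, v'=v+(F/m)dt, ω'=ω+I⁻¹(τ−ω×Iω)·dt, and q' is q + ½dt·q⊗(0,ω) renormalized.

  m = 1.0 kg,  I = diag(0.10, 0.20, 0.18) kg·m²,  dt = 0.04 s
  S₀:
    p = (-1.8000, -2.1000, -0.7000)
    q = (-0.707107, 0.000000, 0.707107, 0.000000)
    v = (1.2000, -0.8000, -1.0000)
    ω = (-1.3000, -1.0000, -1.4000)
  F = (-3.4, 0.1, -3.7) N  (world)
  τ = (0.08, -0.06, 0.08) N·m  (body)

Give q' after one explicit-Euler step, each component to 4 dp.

q' = (-0.6923, -0.0014, 0.7206, 0.0381)

2q̇ = q⊗(0,ω) = (0.7071070, -0.0707107, 0.7071070, 1.9091889)
q + ½dt·q⊗(0,ω), renormalized = (-0.6923, -0.0014, 0.7206, 0.0381)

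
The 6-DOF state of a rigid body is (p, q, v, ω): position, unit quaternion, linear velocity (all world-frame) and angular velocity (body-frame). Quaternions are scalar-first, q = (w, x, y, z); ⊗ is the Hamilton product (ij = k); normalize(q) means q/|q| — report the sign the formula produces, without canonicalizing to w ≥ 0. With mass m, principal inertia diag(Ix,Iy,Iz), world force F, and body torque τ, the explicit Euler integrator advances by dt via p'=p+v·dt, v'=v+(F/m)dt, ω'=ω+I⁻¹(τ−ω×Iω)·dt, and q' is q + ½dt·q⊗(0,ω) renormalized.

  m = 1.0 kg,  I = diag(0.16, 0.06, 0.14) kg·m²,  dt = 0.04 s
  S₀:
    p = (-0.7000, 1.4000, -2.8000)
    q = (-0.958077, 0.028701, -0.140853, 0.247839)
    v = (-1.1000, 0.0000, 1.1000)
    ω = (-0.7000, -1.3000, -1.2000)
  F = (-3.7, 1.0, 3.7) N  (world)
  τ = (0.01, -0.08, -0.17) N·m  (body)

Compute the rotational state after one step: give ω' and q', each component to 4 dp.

ω×(Iω) gyroscopic = (0.1248, 0.0168, -0.0910)
(τ − ω×Iω)/I = (-0.7175, -1.6133, -0.5643)
ω' = ω + α·dt = (-0.7287, -1.3645, -1.2226)
2q̇ = q⊗(0,ω) = (0.1343886, 1.1618682, 1.1064540, 1.0137840)
q + ½dt·q⊗(0,ω), renormalized = (-0.9547, 0.0519, -0.1186, 0.2679)

ω' = (-0.7287, -1.3645, -1.2226)
q' = (-0.9547, 0.0519, -0.1186, 0.2679)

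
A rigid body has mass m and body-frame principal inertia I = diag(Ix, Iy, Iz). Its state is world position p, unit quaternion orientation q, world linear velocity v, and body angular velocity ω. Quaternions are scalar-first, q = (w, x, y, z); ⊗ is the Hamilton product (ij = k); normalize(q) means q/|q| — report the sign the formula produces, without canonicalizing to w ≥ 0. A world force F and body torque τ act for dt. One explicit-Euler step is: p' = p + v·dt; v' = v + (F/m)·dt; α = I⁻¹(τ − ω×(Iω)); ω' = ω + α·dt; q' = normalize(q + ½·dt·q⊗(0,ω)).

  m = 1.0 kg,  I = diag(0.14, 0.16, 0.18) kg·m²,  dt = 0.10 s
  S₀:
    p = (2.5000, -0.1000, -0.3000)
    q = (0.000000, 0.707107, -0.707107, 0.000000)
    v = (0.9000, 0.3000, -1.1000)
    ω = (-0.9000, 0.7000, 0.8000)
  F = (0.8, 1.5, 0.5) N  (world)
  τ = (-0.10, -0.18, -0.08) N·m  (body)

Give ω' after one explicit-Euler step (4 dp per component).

ω×(Iω) gyroscopic = (0.0112, 0.0288, -0.0126)
angular accel α = (-0.7943, -1.3050, -0.3744)
ω + α·dt = (-0.9794, 0.5695, 0.7626)

ω' = (-0.9794, 0.5695, 0.7626)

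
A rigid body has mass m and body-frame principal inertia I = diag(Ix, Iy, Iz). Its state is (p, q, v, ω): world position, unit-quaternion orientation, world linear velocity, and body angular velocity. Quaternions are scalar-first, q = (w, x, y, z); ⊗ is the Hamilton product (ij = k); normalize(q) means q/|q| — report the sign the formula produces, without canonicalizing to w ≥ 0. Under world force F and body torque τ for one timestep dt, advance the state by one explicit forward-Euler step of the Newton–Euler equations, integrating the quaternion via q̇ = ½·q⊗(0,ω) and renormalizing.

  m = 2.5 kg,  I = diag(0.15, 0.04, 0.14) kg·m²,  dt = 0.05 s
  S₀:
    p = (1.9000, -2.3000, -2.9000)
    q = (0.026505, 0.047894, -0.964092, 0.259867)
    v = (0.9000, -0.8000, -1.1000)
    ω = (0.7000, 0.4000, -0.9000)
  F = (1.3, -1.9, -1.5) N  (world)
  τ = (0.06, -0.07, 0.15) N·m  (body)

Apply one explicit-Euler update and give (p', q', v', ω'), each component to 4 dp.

p' = (1.9450, -2.3400, -2.9550)
q' = (0.0411, 0.0674, -0.9578, 0.2765)
v' = (0.9260, -0.8380, -1.1300)
ω' = (0.7320, 0.3204, -0.8354)

ω×(Iω) gyroscopic = (-0.0360, -0.0063, -0.0308)
α = I⁻¹(τ − ω×Iω) = (0.6400, -1.5925, 1.2914)
ω' = ω + α·dt = (0.7320, 0.3204, -0.8354)
Hamilton product q⊗(0,ω) = (0.5859913, 0.7822895, 0.2356135, 0.6701675)
q' = normalize(q + ½dt·q⊗(0,ω)) = (0.0411, 0.0674, -0.9578, 0.2765)
a = (0.5200, -0.7600, -0.6000)
new position p' = (1.9450, -2.3400, -2.9550)
v + (F/m)dt = (0.9260, -0.8380, -1.1300)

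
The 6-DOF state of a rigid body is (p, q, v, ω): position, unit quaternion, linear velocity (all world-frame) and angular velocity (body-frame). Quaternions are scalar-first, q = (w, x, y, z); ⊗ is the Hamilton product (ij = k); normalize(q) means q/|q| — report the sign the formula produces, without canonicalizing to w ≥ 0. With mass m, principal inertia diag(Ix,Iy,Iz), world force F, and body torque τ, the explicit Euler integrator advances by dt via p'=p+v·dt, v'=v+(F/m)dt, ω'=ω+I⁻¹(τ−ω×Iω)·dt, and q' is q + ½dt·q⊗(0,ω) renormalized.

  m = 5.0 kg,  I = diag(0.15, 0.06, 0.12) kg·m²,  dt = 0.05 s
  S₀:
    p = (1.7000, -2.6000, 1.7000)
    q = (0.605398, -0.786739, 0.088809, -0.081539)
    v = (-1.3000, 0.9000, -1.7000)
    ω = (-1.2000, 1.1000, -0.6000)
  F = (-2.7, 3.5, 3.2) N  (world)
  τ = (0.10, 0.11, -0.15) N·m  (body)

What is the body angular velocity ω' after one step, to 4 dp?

precession coupling ω×(Iω) = (-0.0396, 0.0216, 0.1188)
α = I⁻¹(τ − ω×Iω) = (0.9307, 1.4733, -2.2400)
new body rate ω' = (-1.1535, 1.1737, -0.7120)

ω' = (-1.1535, 1.1737, -0.7120)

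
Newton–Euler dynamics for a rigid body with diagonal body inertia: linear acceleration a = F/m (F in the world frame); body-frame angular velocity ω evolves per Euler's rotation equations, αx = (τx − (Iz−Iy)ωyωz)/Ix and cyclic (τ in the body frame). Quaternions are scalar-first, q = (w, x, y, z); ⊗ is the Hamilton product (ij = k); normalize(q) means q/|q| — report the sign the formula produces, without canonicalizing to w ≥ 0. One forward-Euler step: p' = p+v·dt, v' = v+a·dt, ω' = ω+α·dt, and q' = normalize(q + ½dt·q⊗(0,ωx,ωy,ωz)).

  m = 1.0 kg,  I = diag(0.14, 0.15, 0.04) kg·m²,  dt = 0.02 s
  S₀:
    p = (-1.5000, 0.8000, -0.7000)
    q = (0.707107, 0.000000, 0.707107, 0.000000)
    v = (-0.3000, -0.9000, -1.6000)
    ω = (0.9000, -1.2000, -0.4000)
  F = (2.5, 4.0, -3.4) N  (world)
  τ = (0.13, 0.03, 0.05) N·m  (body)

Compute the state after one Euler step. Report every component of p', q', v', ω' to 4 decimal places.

ω×(Iω) gyroscopic = (-0.0528, -0.0360, -0.0108)
angular accel α = (1.3057, 0.4400, 1.5200)
new body rate ω' = (0.9261, -1.1912, -0.3696)
q⊗(0,ω) = (0.8485284, 0.3535535, -0.8485284, -0.9192391)
updated quaternion q' = (0.7155, 0.0035, 0.6985, -0.0092)
linear accel F/m = (2.5000, 4.0000, -3.4000)
new position p' = (-1.5060, 0.7820, -0.7320)
v + (F/m)dt = (-0.2500, -0.8200, -1.6680)

p' = (-1.5060, 0.7820, -0.7320)
q' = (0.7155, 0.0035, 0.6985, -0.0092)
v' = (-0.2500, -0.8200, -1.6680)
ω' = (0.9261, -1.1912, -0.3696)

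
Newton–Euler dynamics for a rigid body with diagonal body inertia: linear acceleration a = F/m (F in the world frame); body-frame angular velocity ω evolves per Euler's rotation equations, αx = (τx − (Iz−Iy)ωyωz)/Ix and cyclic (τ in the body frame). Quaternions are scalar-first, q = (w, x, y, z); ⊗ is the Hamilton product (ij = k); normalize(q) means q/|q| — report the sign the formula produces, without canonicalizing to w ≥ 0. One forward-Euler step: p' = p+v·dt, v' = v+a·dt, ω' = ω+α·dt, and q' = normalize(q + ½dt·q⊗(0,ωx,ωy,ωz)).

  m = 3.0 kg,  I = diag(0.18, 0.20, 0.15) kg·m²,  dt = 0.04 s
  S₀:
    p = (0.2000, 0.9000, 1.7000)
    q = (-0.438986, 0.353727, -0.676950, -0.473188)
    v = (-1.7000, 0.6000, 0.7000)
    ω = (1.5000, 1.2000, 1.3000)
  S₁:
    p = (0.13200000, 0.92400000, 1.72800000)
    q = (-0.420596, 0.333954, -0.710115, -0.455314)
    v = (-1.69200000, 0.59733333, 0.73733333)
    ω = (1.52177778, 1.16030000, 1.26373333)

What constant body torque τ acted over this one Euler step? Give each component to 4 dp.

Δω = ω₁−ω₀ = (0.02177778, -0.03970000, -0.03626667)
τ = I·(Δω/dt) + ω₀×(Iω₀) = (0.0200, -0.1400, -0.1000)

τ = (0.0200, -0.1400, -0.1000)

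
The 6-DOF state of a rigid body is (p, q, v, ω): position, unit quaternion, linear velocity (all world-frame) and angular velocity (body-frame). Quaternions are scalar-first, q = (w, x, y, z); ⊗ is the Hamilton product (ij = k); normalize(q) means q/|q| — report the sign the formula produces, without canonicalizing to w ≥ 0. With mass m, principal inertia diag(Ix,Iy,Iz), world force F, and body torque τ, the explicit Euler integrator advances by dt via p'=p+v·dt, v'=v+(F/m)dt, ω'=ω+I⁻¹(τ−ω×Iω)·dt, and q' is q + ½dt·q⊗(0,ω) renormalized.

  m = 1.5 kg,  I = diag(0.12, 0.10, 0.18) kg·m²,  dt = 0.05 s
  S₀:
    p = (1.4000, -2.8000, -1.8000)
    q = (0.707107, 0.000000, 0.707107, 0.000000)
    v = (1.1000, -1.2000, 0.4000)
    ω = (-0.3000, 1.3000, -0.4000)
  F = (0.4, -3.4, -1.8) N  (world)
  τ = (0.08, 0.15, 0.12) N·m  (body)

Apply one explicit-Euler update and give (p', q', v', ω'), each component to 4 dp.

linear accel F/m = (0.2667, -2.2667, -1.2000)
p + v·dt = (1.4550, -2.8600, -1.7800)
v' = v + a·dt = (1.1133, -1.3133, 0.3400)
angular accel α = (1.0133, 1.5720, 0.6233)
ω' = ω + α·dt = (-0.2493, 1.3786, -0.3688)
2q̇ = q⊗(0,ω) = (-0.9192391, -0.4949749, 0.9192391, -0.0707107)
updated quaternion q' = (0.6837, -0.0124, 0.7296, -0.0018)

p' = (1.4550, -2.8600, -1.7800)
q' = (0.6837, -0.0124, 0.7296, -0.0018)
v' = (1.1133, -1.3133, 0.3400)
ω' = (-0.2493, 1.3786, -0.3688)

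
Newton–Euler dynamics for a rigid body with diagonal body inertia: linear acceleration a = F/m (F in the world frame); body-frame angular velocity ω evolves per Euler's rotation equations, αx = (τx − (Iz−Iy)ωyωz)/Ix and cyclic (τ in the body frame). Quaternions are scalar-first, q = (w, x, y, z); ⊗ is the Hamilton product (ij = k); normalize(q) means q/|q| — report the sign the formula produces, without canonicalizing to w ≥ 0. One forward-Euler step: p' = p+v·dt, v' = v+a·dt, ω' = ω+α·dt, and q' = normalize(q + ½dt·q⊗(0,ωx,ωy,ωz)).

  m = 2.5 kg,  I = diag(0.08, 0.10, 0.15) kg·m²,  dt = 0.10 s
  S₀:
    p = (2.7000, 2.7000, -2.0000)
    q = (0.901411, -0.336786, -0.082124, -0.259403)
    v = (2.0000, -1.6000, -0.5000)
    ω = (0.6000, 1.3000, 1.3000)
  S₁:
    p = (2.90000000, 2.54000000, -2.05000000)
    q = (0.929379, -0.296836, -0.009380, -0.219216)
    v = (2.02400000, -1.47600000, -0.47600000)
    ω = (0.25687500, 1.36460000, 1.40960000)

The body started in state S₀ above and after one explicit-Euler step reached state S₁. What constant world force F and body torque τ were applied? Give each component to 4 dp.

F = (0.6000, 3.1000, 0.6000)
τ = (-0.1900, 0.0100, 0.1800)

velocity change Δv = (0.02400000, 0.12400000, 0.02400000)
F = m·Δv/dt = (0.6000, 3.1000, 0.6000)
Δω = ω₁−ω₀ = (-0.34312500, 0.06460000, 0.10960000)
τ = I·(Δω/dt) + ω₀×(Iω₀) = (-0.1900, 0.0100, 0.1800)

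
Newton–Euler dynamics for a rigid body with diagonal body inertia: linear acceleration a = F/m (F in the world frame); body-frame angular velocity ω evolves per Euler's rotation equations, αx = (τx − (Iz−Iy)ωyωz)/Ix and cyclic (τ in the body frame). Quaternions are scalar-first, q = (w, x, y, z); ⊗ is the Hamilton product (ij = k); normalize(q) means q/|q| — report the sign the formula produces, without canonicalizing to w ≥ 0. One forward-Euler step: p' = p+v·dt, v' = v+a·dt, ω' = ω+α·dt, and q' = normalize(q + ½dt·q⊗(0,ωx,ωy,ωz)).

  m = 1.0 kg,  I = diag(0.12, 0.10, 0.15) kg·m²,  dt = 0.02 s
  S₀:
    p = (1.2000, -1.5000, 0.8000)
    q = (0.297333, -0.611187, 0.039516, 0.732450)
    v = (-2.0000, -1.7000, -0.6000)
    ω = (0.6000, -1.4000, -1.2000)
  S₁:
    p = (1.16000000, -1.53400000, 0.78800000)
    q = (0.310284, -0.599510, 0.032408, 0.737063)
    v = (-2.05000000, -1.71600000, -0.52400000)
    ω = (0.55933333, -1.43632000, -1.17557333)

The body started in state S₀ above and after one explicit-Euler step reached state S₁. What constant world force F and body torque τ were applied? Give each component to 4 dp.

velocity change Δv = (-0.05000000, -0.01600000, 0.07600000)
m·(v₁−v₀)/dt = (-2.5000, -0.8000, 3.8000)
rate change Δω = (-0.04066667, -0.03632000, 0.02442667)
I·α + gyro = (-0.1600, -0.1600, 0.2000)

F = (-2.5000, -0.8000, 3.8000)
τ = (-0.1600, -0.1600, 0.2000)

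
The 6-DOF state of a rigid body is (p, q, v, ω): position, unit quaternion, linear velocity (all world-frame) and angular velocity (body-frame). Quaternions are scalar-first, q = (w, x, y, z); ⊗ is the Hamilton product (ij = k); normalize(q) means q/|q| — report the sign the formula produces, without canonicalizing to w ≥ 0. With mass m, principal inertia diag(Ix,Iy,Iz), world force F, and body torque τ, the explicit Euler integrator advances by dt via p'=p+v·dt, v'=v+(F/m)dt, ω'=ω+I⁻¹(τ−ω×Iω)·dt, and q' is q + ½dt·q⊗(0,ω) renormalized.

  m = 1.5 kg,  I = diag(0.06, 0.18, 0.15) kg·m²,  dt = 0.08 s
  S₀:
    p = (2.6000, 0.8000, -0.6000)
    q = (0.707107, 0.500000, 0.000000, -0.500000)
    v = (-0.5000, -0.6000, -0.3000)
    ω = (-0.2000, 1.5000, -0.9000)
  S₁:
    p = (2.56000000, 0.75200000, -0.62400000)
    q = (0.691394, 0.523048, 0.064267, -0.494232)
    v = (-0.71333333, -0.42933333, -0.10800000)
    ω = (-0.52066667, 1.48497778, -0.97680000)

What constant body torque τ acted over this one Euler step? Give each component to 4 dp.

rate change Δω = (-0.32066667, -0.01502222, -0.07680000)
gyro term ω₀×Iω₀ = (0.0405, -0.0162, -0.0360)
applied torque τ = (-0.2000, -0.0500, -0.1800)

τ = (-0.2000, -0.0500, -0.1800)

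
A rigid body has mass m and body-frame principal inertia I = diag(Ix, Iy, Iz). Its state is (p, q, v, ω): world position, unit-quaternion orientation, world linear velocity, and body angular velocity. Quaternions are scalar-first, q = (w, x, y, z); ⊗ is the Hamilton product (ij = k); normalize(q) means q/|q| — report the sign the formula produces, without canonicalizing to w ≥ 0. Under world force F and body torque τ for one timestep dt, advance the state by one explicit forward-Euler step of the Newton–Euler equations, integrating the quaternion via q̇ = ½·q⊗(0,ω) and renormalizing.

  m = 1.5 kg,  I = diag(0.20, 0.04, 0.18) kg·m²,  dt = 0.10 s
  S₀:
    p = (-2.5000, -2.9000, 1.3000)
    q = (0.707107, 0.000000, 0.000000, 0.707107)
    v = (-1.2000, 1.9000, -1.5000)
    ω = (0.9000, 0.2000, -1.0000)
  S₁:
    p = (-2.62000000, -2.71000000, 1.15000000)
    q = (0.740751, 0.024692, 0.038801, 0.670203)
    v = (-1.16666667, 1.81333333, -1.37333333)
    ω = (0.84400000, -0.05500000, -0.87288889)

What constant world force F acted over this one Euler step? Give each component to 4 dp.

Δv = v₁−v₀ = (0.03333333, -0.08666667, 0.12666667)
applied force F = (0.5000, -1.3000, 1.9000)

F = (0.5000, -1.3000, 1.9000)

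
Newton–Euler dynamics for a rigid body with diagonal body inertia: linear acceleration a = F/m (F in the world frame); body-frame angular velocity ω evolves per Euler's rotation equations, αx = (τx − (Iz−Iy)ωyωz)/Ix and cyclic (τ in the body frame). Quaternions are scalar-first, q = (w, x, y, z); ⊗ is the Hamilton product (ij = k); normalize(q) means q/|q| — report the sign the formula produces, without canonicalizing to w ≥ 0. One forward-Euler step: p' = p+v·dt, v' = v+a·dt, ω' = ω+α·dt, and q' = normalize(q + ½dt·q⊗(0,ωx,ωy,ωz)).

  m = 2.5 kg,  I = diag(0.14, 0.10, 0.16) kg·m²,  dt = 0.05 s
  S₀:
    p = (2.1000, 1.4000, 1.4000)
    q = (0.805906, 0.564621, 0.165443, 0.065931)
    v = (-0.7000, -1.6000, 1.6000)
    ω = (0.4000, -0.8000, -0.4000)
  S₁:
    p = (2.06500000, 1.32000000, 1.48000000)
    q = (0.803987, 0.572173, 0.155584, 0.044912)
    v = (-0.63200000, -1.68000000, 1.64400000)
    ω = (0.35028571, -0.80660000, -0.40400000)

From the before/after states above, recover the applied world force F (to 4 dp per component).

velocity change Δv = (0.06800000, -0.08000000, 0.04400000)
m·(v₁−v₀)/dt = (3.4000, -4.0000, 2.2000)

F = (3.4000, -4.0000, 2.2000)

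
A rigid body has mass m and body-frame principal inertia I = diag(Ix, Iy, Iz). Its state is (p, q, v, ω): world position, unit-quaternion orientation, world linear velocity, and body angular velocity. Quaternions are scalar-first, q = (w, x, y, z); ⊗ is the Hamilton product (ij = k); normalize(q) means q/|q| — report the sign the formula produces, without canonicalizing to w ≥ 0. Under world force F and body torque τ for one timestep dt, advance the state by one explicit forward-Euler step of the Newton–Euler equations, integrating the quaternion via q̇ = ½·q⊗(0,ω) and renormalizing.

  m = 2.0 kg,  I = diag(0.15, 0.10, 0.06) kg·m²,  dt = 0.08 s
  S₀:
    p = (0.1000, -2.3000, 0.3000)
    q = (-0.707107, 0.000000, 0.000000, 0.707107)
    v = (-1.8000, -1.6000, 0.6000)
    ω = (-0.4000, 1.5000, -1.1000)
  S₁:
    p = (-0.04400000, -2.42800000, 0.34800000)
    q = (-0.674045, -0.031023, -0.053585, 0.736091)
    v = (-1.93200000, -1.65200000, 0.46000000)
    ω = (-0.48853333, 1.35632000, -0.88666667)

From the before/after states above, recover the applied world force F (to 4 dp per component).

v₁ − v₀ = (-0.13200000, -0.05200000, -0.14000000)
F = m·Δv/dt = (-3.3000, -1.3000, -3.5000)

F = (-3.3000, -1.3000, -3.5000)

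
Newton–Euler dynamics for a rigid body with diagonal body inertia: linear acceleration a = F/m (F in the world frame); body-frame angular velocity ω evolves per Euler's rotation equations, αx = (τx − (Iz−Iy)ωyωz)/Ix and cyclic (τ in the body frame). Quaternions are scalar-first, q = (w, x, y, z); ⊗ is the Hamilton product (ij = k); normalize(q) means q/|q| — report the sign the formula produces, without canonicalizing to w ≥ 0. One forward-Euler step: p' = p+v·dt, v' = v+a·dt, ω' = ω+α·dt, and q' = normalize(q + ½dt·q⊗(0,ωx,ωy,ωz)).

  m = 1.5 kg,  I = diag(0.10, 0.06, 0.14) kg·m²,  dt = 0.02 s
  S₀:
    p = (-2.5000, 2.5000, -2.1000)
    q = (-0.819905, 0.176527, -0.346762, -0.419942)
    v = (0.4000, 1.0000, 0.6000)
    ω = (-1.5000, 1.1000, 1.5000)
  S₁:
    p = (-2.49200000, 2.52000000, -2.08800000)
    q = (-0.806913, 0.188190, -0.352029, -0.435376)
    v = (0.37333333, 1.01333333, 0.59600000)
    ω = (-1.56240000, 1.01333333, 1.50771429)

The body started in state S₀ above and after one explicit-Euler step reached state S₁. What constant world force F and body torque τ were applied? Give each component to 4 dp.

F = (-2.0000, 1.0000, -0.3000)
τ = (-0.1800, -0.1700, 0.1200)

Δω = ω₁−ω₀ = (-0.06240000, -0.08666667, 0.00771429)
gyro term ω₀×Iω₀ = (0.1320, 0.0900, 0.0660)
applied torque τ = (-0.1800, -0.1700, 0.1200)
v₁ − v₀ = (-0.02666667, 0.01333333, -0.00400000)
F = m·Δv/dt = (-2.0000, 1.0000, -0.3000)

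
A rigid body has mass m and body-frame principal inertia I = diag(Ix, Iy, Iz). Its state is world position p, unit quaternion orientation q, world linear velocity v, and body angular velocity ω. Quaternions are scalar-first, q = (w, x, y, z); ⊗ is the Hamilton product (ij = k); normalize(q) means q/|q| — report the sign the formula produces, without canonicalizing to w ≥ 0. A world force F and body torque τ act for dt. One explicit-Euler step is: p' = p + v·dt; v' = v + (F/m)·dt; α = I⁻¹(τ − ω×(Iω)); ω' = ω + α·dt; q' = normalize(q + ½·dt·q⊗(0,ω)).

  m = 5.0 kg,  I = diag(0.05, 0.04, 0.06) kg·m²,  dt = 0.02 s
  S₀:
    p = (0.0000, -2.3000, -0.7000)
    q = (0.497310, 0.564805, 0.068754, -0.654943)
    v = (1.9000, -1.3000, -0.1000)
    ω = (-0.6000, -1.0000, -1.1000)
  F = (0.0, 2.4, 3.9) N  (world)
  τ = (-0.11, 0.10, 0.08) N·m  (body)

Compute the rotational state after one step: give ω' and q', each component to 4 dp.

ω' = (-0.6528, -0.9467, -1.0713)
q' = (0.4941, 0.5544, 0.0739, -0.6656)

angular accel α = (-2.6400, 2.6650, 1.4333)
ω + α·dt = (-0.6528, -0.9467, -1.0713)
Hamilton product q⊗(0,ω) = (-0.3128003, -1.0289584, 0.5169413, -1.0705936)
q' = normalize(q + ½dt·q⊗(0,ω)) = (0.4941, 0.5544, 0.0739, -0.6656)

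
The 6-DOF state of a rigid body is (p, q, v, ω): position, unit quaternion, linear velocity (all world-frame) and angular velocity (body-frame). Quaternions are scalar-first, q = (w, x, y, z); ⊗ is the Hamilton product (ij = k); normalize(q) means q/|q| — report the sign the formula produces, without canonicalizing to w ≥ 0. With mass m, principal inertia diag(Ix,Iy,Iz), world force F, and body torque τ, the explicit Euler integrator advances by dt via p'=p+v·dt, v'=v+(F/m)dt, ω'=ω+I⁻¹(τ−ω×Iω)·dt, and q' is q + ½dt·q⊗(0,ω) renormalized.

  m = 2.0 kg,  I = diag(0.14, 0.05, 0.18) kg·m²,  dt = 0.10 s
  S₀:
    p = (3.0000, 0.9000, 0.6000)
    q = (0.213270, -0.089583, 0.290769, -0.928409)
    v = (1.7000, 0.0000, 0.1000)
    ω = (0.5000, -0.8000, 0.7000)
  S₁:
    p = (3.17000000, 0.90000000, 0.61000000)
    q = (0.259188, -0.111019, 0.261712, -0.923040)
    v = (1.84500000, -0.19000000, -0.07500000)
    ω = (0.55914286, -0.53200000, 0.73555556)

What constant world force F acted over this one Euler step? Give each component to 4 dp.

F = (2.9000, -3.8000, -3.5000)

velocity change Δv = (0.14500000, -0.19000000, -0.17500000)
m·(v₁−v₀)/dt = (2.9000, -3.8000, -3.5000)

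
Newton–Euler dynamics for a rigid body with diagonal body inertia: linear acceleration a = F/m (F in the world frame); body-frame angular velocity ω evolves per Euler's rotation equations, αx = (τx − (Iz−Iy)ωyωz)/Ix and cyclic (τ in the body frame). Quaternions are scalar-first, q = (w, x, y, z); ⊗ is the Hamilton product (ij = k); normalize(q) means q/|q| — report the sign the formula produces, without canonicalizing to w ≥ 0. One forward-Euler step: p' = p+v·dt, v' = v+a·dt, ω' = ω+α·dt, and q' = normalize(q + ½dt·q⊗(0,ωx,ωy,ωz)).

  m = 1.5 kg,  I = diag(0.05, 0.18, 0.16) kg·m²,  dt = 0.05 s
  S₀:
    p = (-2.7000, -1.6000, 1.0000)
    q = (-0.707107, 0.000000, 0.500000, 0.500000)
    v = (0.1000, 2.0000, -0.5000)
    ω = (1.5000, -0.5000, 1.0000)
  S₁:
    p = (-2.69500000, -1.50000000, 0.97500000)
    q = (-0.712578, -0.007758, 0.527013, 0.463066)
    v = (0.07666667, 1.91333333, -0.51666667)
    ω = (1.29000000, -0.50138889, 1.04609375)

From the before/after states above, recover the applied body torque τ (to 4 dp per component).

ω₁ − ω₀ = (-0.21000000, -0.00138889, 0.04609375)
gyro term ω₀×Iω₀ = (0.0100, -0.1650, -0.0975)
I·α + gyro = (-0.2000, -0.1700, 0.0500)

τ = (-0.2000, -0.1700, 0.0500)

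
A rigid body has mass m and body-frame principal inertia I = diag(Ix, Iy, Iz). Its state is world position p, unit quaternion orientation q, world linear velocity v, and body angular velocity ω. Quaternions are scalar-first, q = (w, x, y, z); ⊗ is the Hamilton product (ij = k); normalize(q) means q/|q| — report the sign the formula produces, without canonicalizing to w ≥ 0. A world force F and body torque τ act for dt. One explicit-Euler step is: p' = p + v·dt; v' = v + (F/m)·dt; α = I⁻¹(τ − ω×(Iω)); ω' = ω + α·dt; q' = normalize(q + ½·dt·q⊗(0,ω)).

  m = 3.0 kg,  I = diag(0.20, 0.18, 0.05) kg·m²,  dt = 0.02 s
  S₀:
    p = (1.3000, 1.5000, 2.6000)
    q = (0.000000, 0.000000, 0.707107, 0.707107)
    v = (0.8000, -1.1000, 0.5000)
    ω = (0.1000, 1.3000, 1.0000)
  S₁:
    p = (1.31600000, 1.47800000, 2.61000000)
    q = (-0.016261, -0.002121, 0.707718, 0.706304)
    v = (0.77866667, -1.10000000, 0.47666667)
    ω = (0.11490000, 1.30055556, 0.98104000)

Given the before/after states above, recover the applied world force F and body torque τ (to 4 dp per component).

F = (-3.2000, 0.0000, -3.5000)
τ = (-0.0200, 0.0200, -0.0500)

Δv = v₁−v₀ = (-0.02133333, 0.00000000, -0.02333333)
F = m·Δv/dt = (-3.2000, 0.0000, -3.5000)
ω₁ − ω₀ = (0.01490000, 0.00055556, -0.01896000)
gyro term ω₀×Iω₀ = (-0.1690, 0.0150, -0.0026)
I·α + gyro = (-0.0200, 0.0200, -0.0500)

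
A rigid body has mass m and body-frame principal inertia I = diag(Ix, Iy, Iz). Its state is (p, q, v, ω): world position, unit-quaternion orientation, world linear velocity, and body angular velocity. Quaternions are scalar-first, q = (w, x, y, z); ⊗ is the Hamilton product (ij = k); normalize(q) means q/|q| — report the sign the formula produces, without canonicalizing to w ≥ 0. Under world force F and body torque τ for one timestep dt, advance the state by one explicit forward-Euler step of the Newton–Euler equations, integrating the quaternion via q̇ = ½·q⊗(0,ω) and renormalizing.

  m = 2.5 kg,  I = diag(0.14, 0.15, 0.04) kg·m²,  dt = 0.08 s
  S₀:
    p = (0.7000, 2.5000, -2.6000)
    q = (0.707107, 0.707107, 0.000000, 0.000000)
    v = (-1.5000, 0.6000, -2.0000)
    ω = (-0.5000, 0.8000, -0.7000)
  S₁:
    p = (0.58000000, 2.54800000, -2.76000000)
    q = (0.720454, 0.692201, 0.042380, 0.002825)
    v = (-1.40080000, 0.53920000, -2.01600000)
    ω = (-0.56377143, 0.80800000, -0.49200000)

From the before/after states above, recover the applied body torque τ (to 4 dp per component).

Δω = ω₁−ω₀ = (-0.06377143, 0.00800000, 0.20800000)
applied torque τ = (-0.0500, 0.0500, 0.1000)

τ = (-0.0500, 0.0500, 0.1000)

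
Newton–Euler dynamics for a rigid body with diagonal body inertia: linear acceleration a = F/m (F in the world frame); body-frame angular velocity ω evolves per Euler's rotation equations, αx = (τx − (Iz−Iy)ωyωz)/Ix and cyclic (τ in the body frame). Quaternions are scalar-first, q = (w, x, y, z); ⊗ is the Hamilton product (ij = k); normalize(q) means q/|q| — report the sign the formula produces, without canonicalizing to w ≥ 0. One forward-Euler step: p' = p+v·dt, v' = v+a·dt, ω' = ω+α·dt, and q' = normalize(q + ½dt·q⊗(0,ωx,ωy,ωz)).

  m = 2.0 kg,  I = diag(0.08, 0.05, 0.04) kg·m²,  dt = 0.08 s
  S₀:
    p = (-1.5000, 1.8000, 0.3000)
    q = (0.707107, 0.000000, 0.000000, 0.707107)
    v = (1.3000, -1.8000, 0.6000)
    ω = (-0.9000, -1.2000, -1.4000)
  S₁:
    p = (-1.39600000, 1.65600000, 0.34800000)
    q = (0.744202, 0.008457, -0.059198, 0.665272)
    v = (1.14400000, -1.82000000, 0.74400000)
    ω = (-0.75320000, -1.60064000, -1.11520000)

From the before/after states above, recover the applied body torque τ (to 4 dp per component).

τ = (0.1300, -0.2000, 0.1100)

ω₁ − ω₀ = (0.14680000, -0.40064000, 0.28480000)
ω₀×(Iω₀) = (-0.0168, 0.0504, -0.0324)
I·α + gyro = (0.1300, -0.2000, 0.1100)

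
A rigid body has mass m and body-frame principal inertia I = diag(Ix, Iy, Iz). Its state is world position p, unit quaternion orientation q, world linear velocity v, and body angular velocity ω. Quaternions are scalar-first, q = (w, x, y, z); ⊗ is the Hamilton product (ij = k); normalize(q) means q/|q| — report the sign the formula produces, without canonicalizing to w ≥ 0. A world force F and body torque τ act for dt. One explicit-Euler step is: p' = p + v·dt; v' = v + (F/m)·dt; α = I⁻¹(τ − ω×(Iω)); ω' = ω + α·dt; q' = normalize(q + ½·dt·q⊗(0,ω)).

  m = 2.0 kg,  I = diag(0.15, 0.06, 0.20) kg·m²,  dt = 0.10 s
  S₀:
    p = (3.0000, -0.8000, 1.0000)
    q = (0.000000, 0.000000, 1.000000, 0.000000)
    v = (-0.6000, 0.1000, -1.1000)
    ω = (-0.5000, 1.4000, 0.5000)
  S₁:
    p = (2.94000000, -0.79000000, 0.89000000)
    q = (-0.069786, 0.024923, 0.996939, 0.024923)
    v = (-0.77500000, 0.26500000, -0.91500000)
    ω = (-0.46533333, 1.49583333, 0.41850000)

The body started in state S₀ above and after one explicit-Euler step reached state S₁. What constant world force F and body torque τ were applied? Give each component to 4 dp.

F = (-3.5000, 3.3000, 3.7000)
τ = (0.1500, 0.0700, -0.1000)

v₁ − v₀ = (-0.17500000, 0.16500000, 0.18500000)
F = m·Δv/dt = (-3.5000, 3.3000, 3.7000)
Δω = ω₁−ω₀ = (0.03466667, 0.09583333, -0.08150000)
ω₀×(Iω₀) = (0.0980, 0.0125, 0.0630)
I·α + gyro = (0.1500, 0.0700, -0.1000)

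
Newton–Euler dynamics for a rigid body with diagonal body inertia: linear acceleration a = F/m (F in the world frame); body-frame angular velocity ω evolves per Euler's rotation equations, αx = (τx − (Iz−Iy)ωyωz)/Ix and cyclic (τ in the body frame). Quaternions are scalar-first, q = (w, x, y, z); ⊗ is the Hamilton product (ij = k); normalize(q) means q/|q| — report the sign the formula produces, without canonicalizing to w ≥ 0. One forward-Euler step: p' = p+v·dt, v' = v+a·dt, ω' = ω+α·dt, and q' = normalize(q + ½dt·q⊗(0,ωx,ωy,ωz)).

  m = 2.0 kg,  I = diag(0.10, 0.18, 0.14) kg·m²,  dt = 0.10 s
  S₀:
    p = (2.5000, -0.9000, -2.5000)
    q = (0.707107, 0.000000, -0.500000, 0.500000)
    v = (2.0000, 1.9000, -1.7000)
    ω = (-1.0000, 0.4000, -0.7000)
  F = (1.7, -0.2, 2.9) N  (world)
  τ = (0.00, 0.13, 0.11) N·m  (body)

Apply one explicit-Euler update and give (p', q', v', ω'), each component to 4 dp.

p' = p + v·dt = (2.7000, -0.7100, -2.6700)
v' = v + a·dt = (2.0850, 1.8900, -1.5550)
angular accel α = (-0.1120, 0.8778, 1.0143)
new body rate ω' = (-1.0112, 0.4878, -0.5986)
2q̇ = q⊗(0,ω) = (0.5500000, -0.5571070, -0.2171572, -0.9949749)
updated quaternion q' = (0.7331, -0.0278, -0.5098, 0.4493)

p' = (2.7000, -0.7100, -2.6700)
q' = (0.7331, -0.0278, -0.5098, 0.4493)
v' = (2.0850, 1.8900, -1.5550)
ω' = (-1.0112, 0.4878, -0.5986)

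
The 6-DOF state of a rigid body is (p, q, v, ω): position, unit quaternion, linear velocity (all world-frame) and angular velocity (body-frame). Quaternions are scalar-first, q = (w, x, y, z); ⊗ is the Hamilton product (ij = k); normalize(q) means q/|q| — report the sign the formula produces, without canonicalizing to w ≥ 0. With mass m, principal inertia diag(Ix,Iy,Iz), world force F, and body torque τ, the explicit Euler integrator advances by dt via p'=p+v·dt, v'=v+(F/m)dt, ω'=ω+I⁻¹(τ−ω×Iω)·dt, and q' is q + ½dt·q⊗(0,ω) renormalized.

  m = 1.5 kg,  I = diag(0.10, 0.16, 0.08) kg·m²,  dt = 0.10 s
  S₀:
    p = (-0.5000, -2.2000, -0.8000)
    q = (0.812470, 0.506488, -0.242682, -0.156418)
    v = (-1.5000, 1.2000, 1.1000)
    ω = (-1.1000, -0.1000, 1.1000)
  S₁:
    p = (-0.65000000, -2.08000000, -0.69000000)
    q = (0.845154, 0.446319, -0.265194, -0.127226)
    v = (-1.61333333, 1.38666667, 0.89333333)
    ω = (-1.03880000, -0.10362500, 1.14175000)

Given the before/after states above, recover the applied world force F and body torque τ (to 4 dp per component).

F = (-1.7000, 2.8000, -3.1000)
τ = (0.0700, -0.0300, 0.0400)

Δω = ω₁−ω₀ = (0.06120000, -0.00362500, 0.04175000)
I·α + gyro = (0.0700, -0.0300, 0.0400)
Δv = v₁−v₀ = (-0.11333333, 0.18666667, -0.20666667)
m·(v₁−v₀)/dt = (-1.7000, 2.8000, -3.1000)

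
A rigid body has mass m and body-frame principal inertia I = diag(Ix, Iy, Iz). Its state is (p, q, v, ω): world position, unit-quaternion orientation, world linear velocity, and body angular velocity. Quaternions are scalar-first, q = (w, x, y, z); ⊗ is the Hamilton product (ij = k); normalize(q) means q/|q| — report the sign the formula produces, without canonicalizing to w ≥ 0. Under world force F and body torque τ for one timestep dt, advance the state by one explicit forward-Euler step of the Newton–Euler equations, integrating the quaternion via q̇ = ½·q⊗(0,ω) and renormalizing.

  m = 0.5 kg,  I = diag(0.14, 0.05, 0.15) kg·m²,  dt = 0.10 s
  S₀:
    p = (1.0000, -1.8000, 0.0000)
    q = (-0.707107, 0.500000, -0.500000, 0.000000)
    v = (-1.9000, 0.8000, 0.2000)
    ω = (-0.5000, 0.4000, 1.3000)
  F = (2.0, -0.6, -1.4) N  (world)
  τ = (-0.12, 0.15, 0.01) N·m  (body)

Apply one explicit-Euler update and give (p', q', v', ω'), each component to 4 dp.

angular accel α = (-1.2286, 2.8700, -0.0533)
new body rate ω' = (-0.6229, 0.6870, 1.2947)
q⊗(0,ω) = (0.4500000, -0.2964465, -0.9328428, -0.9692391)
q' = normalize(q + ½dt·q⊗(0,ω)) = (-0.6828, 0.4839, -0.5452, -0.0483)
p + v·dt = (0.8100, -1.7200, 0.0200)
new velocity v' = (-1.5000, 0.6800, -0.0800)

p' = (0.8100, -1.7200, 0.0200)
q' = (-0.6828, 0.4839, -0.5452, -0.0483)
v' = (-1.5000, 0.6800, -0.0800)
ω' = (-0.6229, 0.6870, 1.2947)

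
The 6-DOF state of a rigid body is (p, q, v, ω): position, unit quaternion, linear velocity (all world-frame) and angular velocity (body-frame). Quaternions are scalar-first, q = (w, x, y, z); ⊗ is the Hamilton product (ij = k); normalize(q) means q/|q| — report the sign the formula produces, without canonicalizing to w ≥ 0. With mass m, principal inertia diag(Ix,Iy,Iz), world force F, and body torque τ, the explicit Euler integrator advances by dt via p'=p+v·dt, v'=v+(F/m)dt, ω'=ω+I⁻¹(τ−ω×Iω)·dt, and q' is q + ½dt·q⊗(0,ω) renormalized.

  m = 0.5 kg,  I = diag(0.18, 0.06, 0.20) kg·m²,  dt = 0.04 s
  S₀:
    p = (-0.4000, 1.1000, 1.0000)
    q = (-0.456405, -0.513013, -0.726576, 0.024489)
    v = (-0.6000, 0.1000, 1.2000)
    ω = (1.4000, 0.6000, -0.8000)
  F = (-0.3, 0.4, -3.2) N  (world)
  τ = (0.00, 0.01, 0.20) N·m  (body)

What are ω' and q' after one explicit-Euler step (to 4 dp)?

ω×(Iω) gyroscopic = (-0.0672, 0.0224, -0.1008)
α = I⁻¹(τ − ω×Iω) = (0.3733, -0.2067, 1.5040)
ω' = ω + α·dt = (1.4149, 0.5917, -0.7398)
q⊗(0,ω) = (1.1737550, -0.0723996, -0.6499688, 1.0745226)
q + ½dt·q⊗(0,ω), renormalized = (-0.4327, -0.5142, -0.7391, 0.0460)

ω' = (1.4149, 0.5917, -0.7398)
q' = (-0.4327, -0.5142, -0.7391, 0.0460)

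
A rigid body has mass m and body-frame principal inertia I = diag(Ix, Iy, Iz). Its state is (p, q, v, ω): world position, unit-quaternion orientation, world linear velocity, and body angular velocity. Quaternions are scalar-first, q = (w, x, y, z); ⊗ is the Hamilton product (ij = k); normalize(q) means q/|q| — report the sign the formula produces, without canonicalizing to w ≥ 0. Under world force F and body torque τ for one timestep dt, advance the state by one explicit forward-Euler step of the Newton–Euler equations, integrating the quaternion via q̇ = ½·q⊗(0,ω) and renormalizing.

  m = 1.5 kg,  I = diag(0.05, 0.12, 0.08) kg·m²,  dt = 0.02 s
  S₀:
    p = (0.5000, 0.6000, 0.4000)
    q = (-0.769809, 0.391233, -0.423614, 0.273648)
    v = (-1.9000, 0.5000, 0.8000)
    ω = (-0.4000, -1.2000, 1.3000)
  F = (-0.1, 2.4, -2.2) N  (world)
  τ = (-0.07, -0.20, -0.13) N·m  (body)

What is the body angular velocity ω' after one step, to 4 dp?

precession coupling ω×(Iω) = (0.0624, 0.0156, 0.0336)
(τ − ω×Iω)/I = (-2.6480, -1.7967, -2.0450)
ω + α·dt = (-0.4530, -1.2359, 1.2591)

ω' = (-0.4530, -1.2359, 1.2591)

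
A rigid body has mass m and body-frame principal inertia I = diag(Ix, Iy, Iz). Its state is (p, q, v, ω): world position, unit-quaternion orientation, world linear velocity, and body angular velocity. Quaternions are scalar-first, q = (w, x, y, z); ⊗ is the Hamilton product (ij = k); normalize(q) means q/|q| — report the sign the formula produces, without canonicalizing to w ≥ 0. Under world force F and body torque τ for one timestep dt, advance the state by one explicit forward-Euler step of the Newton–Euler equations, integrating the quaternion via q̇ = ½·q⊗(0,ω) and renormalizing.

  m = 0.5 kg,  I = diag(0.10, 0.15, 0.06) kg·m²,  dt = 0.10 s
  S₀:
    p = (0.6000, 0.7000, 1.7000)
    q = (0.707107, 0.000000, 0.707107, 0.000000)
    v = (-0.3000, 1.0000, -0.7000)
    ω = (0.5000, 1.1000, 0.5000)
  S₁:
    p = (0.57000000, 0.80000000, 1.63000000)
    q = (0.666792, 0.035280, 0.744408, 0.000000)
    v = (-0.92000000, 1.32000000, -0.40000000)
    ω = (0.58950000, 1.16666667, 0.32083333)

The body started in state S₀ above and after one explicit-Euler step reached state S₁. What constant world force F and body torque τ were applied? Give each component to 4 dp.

ω₁ − ω₀ = (0.08950000, 0.06666667, -0.17916667)
gyro term ω₀×Iω₀ = (-0.0495, 0.0100, 0.0275)
I·α + gyro = (0.0400, 0.1100, -0.0800)
velocity change Δv = (-0.62000000, 0.32000000, 0.30000000)
m·(v₁−v₀)/dt = (-3.1000, 1.6000, 1.5000)

F = (-3.1000, 1.6000, 1.5000)
τ = (0.0400, 0.1100, -0.0800)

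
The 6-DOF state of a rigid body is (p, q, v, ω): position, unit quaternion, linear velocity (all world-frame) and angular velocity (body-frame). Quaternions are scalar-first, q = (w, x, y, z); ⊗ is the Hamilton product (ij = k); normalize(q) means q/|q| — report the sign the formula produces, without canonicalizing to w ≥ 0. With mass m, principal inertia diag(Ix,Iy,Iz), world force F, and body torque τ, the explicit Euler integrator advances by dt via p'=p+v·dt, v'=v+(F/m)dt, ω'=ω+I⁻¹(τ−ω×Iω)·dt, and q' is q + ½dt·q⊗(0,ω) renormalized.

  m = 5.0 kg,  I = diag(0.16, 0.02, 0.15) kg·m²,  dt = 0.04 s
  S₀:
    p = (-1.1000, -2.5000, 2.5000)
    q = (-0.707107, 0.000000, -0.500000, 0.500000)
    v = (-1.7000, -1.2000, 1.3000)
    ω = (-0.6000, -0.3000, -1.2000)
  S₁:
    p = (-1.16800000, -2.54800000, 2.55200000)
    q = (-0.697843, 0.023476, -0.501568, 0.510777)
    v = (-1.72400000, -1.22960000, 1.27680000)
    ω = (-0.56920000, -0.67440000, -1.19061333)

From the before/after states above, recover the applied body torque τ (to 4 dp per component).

rate change Δω = (0.03080000, -0.37440000, 0.00938667)
applied torque τ = (0.1700, -0.1800, 0.0100)

τ = (0.1700, -0.1800, 0.0100)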